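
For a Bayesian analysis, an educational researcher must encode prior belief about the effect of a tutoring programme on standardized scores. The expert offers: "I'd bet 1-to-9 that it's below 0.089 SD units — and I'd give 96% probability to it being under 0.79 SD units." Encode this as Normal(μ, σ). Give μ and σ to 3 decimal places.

μ = 0.385, σ = 0.231

The p-quantile of Normal(μ,σ) is μ + z_p·σ, with z_{0.1} = -1.282 and z_{0.96} = 1.751.
Eliminate σ: μ = (z₂·x₁ − z₁·x₂)/(z₂ − z₁) = (1.751·0.089 − (-1.282)·0.79)/3.032 = 0.385.
Then σ = (x₂ − x₁)/(z₂ − z₁) = (0.79 − 0.089)/3.032 = 0.231.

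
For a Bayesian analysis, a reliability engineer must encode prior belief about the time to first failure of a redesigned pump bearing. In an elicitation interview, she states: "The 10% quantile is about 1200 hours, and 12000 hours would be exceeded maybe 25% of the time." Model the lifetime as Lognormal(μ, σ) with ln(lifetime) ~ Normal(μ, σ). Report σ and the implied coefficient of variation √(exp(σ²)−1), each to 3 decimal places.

σ ≈ 1.177, CV ≈ 1.731

If T ~ Lognormal(μ,σ) then ln T ~ Normal(μ,σ), so the p-quantile of ln T is μ + z_p·σ.
ln(1200) = 7.09 and ln(12000) = 9.393; z_{0.1} = -1.282, z_{0.75} = 0.6745.
σ = (9.393 − 7.09)/(0.6745 − (-1.282)) = 1.177.
μ = 7.09 − (-1.282)·1.177 = 8.599.
CV = √(exp(σ²)−1) = √(exp(1.3857)−1) = 1.731.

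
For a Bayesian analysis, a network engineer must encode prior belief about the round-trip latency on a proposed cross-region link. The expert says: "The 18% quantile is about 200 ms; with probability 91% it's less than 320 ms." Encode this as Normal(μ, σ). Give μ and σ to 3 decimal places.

μ = 248.687, σ = 53.189

The p-quantile of Normal(μ,σ) is μ + z_p·σ, with z_{0.18} = -0.9154 and z_{0.91} = 1.341.
Eliminate σ: μ = (z₂·x₁ − z₁·x₂)/(z₂ − z₁) = (1.341·200 − (-0.9154)·320)/2.256 = 248.687.
Then σ = (x₂ − x₁)/(z₂ − z₁) = (320 − 200)/2.256 = 53.189.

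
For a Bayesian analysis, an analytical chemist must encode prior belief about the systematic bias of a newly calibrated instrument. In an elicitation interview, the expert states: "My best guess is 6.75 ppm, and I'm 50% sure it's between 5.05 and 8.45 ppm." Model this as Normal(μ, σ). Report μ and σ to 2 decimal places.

μ = 6.75, σ = 2.52

A symmetric 50% interval runs μ ± z·σ with z = 0.6745.
Half-width = 1.7, so σ = 1.7/0.6745 = 2.52.
μ is the stated best guess, 6.75.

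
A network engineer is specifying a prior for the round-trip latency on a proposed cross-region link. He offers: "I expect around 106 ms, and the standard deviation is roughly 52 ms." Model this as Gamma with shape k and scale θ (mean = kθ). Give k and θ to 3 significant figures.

For Gamma(k, scale θ): mean = kθ, variance = kθ², so CV = 1/√k.
CV = SD/mean = 52/106 = 0.4906, hence k = 1/CV² = 4.16.
Then θ = mean/k = 106/4.16 = 25.5.

k ≈ 4.16, θ ≈ 25.5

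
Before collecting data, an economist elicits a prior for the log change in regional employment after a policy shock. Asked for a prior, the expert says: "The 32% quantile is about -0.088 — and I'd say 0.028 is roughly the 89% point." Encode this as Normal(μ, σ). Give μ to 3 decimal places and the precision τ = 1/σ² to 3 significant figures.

For Normal(μ,σ), the p-quantile is μ + z_p·σ. Here z_{0.32} = -0.4677, z_{0.89} = 1.227.
So -0.088 = μ − 0.4677σ and 0.028 = μ + 1.227σ.
Subtracting: σ = (0.028 − -0.088)/(1.227 − (-0.4677)) = 0.068.
Then μ = -0.088 − (-0.4677)·0.068 = -0.056.
Precision τ = 1/σ² = 1/0.06847² = 213.

μ = -0.056, τ = 213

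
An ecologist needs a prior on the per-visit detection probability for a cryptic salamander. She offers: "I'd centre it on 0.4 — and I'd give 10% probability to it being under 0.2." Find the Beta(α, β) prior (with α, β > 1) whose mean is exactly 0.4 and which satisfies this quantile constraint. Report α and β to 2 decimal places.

With mean 0.4 fixed, write α = 0.4s, β = 0.6s where s = α+β.
Need P(θ < 0.2) = 0.1 under Beta(0.4s, 0.6s). Normal approximation: (q−m)/√(m(1−m)/s) ≈ z_{0.1} = -1.28, so s ≈ 0.4·0.6·(-1.28)²/(0.2−0.4)² = 9.9.
At s = 9.9: P(θ<0.2) ≈ 0.087. Adjusting to match 0.1 gives s ≈ 8.90.
So α = 0.4·8.90 ≈ 3.56, β = 0.6·8.90 ≈ 5.34.

α ≈ 3.56, β ≈ 5.34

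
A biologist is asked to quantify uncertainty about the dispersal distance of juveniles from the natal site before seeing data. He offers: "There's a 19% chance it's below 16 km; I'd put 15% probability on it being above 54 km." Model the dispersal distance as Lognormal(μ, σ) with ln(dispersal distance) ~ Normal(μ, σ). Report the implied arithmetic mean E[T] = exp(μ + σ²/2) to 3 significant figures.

E[T] ≈ 34.2 km

If T ~ Lognormal(μ,σ) then ln T ~ Normal(μ,σ), so the p-quantile of ln T is μ + z_p·σ.
ln(16) = 2.773 and ln(54) = 3.989; z_{0.19} = -0.8779, z_{0.85} = 1.036.
σ = (3.989 − 2.773)/(1.036 − (-0.8779)) = 0.635.
μ = 2.773 − (-0.8779)·0.635 = 3.330.
E[T] = exp(μ + σ²/2) = exp(3.330 + 0.2019) = 34.2 km.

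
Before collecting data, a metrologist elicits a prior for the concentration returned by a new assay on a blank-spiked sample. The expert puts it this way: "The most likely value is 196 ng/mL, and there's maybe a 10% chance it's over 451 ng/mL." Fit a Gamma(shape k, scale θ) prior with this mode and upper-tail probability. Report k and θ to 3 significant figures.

Gamma(k,θ) with k>1 has mode (k−1)θ, so θ = 196/(k−1).
Need P(X < 451) = 0.9 with θ tied to k this way. Start at k = 2, θ = 196: P(X<451) ≈ 0.669.
Too low — raise k to concentrate. Iterating converges to k ≈ 3.77.
Then θ = 196/(3.77−1) ≈ 70.8.

k ≈ 3.77, θ ≈ 70.8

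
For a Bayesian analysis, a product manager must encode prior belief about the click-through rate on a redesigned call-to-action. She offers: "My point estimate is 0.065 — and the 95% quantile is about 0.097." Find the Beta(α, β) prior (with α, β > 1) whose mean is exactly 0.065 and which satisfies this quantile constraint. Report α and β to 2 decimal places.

With mean 0.065 fixed, write α = 0.065s, β = 0.935s where s = α+β.
Need P(θ < 0.097) = 0.95 under Beta(0.065s, 0.935s). Normal approximation: (q−m)/√(m(1−m)/s) ≈ z_{0.95} = 1.64, so s ≈ 0.065·0.935·(1.64)²/(0.097−0.065)² = 160.6.
At s = 160.6: P(θ<0.097) ≈ 0.938. Adjusting to match 0.95 gives s ≈ 186.94.
So α = 0.065·186.94 ≈ 12.15, β = 0.935·186.94 ≈ 174.79.

α ≈ 12.15, β ≈ 174.79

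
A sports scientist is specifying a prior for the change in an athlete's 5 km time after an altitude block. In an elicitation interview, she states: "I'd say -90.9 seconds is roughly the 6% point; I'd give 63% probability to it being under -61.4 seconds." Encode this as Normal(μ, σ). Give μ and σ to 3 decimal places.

The p-quantile of Normal(μ,σ) is μ + z_p·σ, with z_{0.06} = -1.555 and z_{0.63} = 0.3319.
Eliminate σ: μ = (z₂·x₁ − z₁·x₂)/(z₂ − z₁) = (0.3319·-90.9 − (-1.555)·-61.4)/1.887 = -66.589.
Then σ = (x₂ − x₁)/(z₂ − z₁) = (-61.4 − -90.9)/1.887 = 15.636.

μ = -66.589, σ = 15.636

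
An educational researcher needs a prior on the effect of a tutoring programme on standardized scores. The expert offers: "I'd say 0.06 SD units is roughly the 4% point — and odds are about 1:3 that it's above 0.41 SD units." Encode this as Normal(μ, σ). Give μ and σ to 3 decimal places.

The p-quantile of Normal(μ,σ) is μ + z_p·σ, with z_{0.04} = -1.751 and z_{0.75} = 0.6745.
Eliminate σ: μ = (z₂·x₁ − z₁·x₂)/(z₂ − z₁) = (0.6745·0.06 − (-1.751)·0.41)/2.425 = 0.313.
Then σ = (x₂ − x₁)/(z₂ − z₁) = (0.41 − 0.06)/2.425 = 0.144.

μ = 0.313, σ = 0.144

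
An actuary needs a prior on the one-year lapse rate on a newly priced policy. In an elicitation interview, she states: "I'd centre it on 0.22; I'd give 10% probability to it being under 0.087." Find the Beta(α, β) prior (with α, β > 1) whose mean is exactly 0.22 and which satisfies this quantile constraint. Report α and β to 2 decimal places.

α ≈ 2.81, β ≈ 9.95

With mean 0.22 fixed, write α = 0.22s, β = 0.78s where s = α+β.
Need P(θ < 0.087) = 0.1 under Beta(0.22s, 0.78s). Normal approximation: (q−m)/√(m(1−m)/s) ≈ z_{0.1} = -1.28, so s ≈ 0.22·0.78·(-1.28)²/(0.087−0.22)² = 15.9.
At s = 15.9: P(θ<0.087) ≈ 0.071. Adjusting to match 0.1 gives s ≈ 12.76.
So α = 0.22·12.76 ≈ 2.81, β = 0.78·12.76 ≈ 9.95.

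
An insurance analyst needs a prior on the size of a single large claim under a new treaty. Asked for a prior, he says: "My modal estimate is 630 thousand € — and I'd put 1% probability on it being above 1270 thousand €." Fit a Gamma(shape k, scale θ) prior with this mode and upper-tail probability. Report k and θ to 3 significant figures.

k ≈ 11, θ ≈ 63.1

Gamma(k,θ) with k>1 has mode (k−1)θ, so θ = 630/(k−1).
Need P(X < 1270) = 0.99 with θ tied to k this way. Start at k = 2, θ = 630: P(X<1270) ≈ 0.598.
Too low — raise k to concentrate. Iterating converges to k ≈ 11.
Then θ = 630/(11−1) ≈ 63.1.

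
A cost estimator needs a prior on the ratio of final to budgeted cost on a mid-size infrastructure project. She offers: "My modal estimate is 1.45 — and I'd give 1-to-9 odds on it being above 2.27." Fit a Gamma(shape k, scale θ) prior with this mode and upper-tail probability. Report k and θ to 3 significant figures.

Gamma(k,θ) with k>1 has mode (k−1)θ, so θ = 1.45/(k−1).
Need P(X < 2.27) = 0.9 with θ tied to k this way. Start at k = 2, θ = 1.45: P(X<2.27) ≈ 0.464.
Too low — raise k to concentrate. Iterating converges to k ≈ 10.3.
Then θ = 1.45/(10.3−1) ≈ 0.156.

k ≈ 10.3, θ ≈ 0.156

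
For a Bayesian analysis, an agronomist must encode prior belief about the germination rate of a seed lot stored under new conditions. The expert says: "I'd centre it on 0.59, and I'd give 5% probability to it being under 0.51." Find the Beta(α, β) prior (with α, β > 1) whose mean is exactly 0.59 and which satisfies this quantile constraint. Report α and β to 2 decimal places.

α ≈ 61.33, β ≈ 42.62

With mean 0.59 fixed, write α = 0.59s, β = 0.41s where s = α+β.
Need P(θ < 0.51) = 0.05 under Beta(0.59s, 0.41s). Normal approximation: (q−m)/√(m(1−m)/s) ≈ z_{0.05} = -1.64, so s ≈ 0.59·0.41·(-1.64)²/(0.51−0.59)² = 102.3.
At s = 102.3: P(θ<0.51) ≈ 0.051. Adjusting to match 0.05 gives s ≈ 103.95.
So α = 0.59·103.95 ≈ 61.33, β = 0.41·103.95 ≈ 42.62.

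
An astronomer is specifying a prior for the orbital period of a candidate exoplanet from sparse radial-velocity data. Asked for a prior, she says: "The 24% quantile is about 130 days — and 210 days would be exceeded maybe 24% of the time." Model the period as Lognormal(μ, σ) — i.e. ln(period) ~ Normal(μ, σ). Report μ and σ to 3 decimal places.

μ ≈ 5.107, σ ≈ 0.339

If T ~ Lognormal(μ,σ) then ln T ~ Normal(μ,σ), so the p-quantile of ln T is μ + z_p·σ.
ln(130) = 4.868 and ln(210) = 5.347; z_{0.24} = -0.7063, z_{0.76} = 0.7063.
σ = (5.347 − 4.868)/(0.7063 − (-0.7063)) = 0.339.
μ = 4.868 − (-0.7063)·0.339 = 5.107.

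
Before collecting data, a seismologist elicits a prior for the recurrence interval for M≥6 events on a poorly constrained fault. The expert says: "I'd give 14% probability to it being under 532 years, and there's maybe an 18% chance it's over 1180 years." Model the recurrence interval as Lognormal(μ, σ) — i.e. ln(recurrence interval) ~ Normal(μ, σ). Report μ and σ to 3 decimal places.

If T ~ Lognormal(μ,σ) then ln T ~ Normal(μ,σ), so the p-quantile of ln T is μ + z_p·σ.
ln(532) = 6.277 and ln(1180) = 7.073; z_{0.14} = -1.08, z_{0.82} = 0.9154.
σ = (7.073 − 6.277)/(0.9154 − (-1.08)) = 0.399.
μ = 6.277 − (-1.08)·0.399 = 6.708.

μ ≈ 6.708, σ ≈ 0.399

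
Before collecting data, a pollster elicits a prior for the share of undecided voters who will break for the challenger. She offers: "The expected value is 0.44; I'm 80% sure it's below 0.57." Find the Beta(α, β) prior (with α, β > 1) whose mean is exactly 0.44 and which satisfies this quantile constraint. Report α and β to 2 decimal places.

With mean 0.44 fixed, write α = 0.44s, β = 0.56s where s = α+β.
Need P(θ < 0.57) = 0.8 under Beta(0.44s, 0.56s). Normal approximation: (q−m)/√(m(1−m)/s) ≈ z_{0.8} = 0.842, so s ≈ 0.44·0.56·(0.842)²/(0.57−0.44)² = 10.3.
At s = 10.3: P(θ<0.57) ≈ 0.801. Adjusting to match 0.8 gives s ≈ 10.28.
So α = 0.44·10.28 ≈ 4.52, β = 0.56·10.28 ≈ 5.76.

α ≈ 4.52, β ≈ 5.76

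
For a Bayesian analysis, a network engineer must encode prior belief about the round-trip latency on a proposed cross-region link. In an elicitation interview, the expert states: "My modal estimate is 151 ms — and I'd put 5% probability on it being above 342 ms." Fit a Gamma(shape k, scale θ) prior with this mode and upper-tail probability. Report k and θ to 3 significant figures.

k ≈ 5.11, θ ≈ 36.8

Gamma(k,θ) with k>1 has mode (k−1)θ, so θ = 151/(k−1).
Need P(X < 342) = 0.95 with θ tied to k this way. Start at k = 2, θ = 151: P(X<342) ≈ 0.661.
Too low — raise k to concentrate. Iterating converges to k ≈ 5.11.
Then θ = 151/(5.11−1) ≈ 36.8.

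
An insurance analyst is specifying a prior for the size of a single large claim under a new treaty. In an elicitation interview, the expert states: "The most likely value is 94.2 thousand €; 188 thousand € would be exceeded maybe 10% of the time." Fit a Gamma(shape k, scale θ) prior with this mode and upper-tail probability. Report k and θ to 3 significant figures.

Gamma(k,θ) with k>1 has mode (k−1)θ, so θ = 94.2/(k−1).
Need P(X < 188) = 0.9 with θ tied to k this way. Start at k = 2, θ = 94.2: P(X<188) ≈ 0.593.
Too low — raise k to concentrate. Iterating converges to k ≈ 5.02.
Then θ = 94.2/(5.02−1) ≈ 23.5.

k ≈ 5.02, θ ≈ 23.5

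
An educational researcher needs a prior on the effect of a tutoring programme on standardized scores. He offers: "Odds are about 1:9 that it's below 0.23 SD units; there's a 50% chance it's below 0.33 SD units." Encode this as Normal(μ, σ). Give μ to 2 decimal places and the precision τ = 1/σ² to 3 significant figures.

μ = 0.33, τ = 164

For Normal(μ,σ), the p-quantile is μ + z_p·σ. Here z_{0.1} = -1.282, z_{0.5} = 0.
So 0.23 = μ − 1.282σ and 0.33 = μ + 0σ.
Subtracting: σ = (0.33 − 0.23)/(0 − (-1.282)) = 0.08.
Then μ = 0.23 − (-1.282)·0.08 = 0.33.
Precision τ = 1/σ² = 1/0.07803² = 164.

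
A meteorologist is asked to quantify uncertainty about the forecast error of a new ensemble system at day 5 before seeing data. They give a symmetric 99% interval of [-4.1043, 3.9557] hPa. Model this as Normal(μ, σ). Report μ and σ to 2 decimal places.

A symmetric 99% interval runs μ ± z·σ with z = 2.576.
Half-width = 4.03, so σ = 4.03/2.576 = 1.56.
μ is the interval midpoint, -0.07.

μ = -0.07, σ = 1.56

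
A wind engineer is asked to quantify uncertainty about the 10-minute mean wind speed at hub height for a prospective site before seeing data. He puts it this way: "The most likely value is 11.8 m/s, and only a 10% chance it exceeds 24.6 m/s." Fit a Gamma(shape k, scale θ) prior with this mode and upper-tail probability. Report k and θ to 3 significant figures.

Gamma(k,θ) with k>1 has mode (k−1)θ, so θ = 11.8/(k−1).
Need P(X < 24.6) = 0.9 with θ tied to k this way. Start at k = 2, θ = 11.8: P(X<24.6) ≈ 0.616.
Too low — raise k to concentrate. Iterating converges to k ≈ 4.56.
Then θ = 11.8/(4.56−1) ≈ 3.32.

k ≈ 4.56, θ ≈ 3.32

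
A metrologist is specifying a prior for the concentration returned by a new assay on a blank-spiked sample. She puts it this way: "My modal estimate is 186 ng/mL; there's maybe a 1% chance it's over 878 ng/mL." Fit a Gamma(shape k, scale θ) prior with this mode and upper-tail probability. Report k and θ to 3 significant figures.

Gamma(k,θ) with k>1 has mode (k−1)θ, so θ = 186/(k−1).
Need P(X < 878) = 0.99 with θ tied to k this way. Start at k = 2, θ = 186: P(X<878) ≈ 0.949.
Too low — raise k to concentrate. Iterating converges to k ≈ 2.66.
Then θ = 186/(2.66−1) ≈ 112.

k ≈ 2.66, θ ≈ 112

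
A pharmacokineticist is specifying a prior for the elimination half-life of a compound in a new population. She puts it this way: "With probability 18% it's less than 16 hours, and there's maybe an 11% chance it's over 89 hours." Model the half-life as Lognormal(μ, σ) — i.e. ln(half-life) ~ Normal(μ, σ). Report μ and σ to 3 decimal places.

μ ≈ 3.506, σ ≈ 0.801

If T ~ Lognormal(μ,σ) then ln T ~ Normal(μ,σ), so the p-quantile of ln T is μ + z_p·σ.
ln(16) = 2.773 and ln(89) = 4.489; z_{0.18} = -0.9154, z_{0.89} = 1.227.
σ = (4.489 − 2.773)/(1.227 − (-0.9154)) = 0.801.
μ = 2.773 − (-0.9154)·0.801 = 3.506.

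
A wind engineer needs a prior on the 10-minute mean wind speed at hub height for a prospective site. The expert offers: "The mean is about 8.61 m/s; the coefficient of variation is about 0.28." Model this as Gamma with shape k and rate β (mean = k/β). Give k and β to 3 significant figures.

k ≈ 12.8, β ≈ 1.48

For Gamma(k, rate β): mean = k/β, variance = k/β², so CV = 1/√k.
CV = 0.28, hence k = 1/CV² = 12.8.
Then β = k/mean = 12.8/8.61 = 1.48.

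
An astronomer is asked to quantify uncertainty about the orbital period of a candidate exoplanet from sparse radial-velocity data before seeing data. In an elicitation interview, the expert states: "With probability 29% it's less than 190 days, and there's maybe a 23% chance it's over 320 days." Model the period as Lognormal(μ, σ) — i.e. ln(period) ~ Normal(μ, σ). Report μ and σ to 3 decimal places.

μ ≈ 5.470, σ ≈ 0.403

If T ~ Lognormal(μ,σ) then ln T ~ Normal(μ,σ), so the p-quantile of ln T is μ + z_p·σ.
ln(190) = 5.247 and ln(320) = 5.768; z_{0.29} = -0.5534, z_{0.77} = 0.7388.
σ = (5.768 − 5.247)/(0.7388 − (-0.5534)) = 0.403.
μ = 5.247 − (-0.5534)·0.403 = 5.470.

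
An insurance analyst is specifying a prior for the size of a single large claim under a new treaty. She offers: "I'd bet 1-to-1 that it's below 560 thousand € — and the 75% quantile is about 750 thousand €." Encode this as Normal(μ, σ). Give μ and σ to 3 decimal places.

μ = 560.000, σ = 281.694

The p-quantile of Normal(μ,σ) is μ + z_p·σ, with z_{0.5} = 0 and z_{0.75} = 0.6745.
Eliminate σ: μ = (z₂·x₁ − z₁·x₂)/(z₂ − z₁) = (0.6745·560 − (0)·750)/0.6745 = 560.000.
Then σ = (x₂ − x₁)/(z₂ − z₁) = (750 − 560)/0.6745 = 281.694.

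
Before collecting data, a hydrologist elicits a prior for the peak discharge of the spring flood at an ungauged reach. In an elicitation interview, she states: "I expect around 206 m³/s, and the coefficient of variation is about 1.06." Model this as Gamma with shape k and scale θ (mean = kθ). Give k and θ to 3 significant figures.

For Gamma(k, scale θ): mean = kθ, variance = kθ², so CV = 1/√k.
CV = 1.06, hence k = 1/CV² = 0.89.
Then θ = mean/k = 206/0.89 = 231.

k ≈ 0.89, θ ≈ 231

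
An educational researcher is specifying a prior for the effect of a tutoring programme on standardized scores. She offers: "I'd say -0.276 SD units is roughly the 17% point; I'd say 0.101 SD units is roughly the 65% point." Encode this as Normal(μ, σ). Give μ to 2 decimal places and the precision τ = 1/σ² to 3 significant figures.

For Normal(μ,σ), the p-quantile is μ + z_p·σ. Here z_{0.17} = -0.9542, z_{0.65} = 0.3853.
So -0.276 = μ − 0.9542σ and 0.101 = μ + 0.3853σ.
Subtracting: σ = (0.101 − -0.276)/(0.3853 − (-0.9542)) = 0.28.
Then μ = -0.276 − (-0.9542)·0.28 = -0.01.
Precision τ = 1/σ² = 1/0.2815² = 12.6.

μ = -0.01, τ = 12.6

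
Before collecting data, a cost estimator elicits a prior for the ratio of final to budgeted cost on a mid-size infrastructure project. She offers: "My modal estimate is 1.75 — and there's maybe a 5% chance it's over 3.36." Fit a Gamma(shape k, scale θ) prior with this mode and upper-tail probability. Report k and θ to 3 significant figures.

k ≈ 7.53, θ ≈ 0.268

Gamma(k,θ) with k>1 has mode (k−1)θ, so θ = 1.75/(k−1).
Need P(X < 3.36) = 0.95 with θ tied to k this way. Start at k = 2, θ = 1.75: P(X<3.36) ≈ 0.572.
Too low — raise k to concentrate. Iterating converges to k ≈ 7.53.
Then θ = 1.75/(7.53−1) ≈ 0.268.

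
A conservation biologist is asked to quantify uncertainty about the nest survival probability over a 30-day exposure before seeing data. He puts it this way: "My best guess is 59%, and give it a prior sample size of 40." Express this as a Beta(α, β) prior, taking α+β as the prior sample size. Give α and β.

α = 23.6, β = 16.4

Under the effective-sample-size interpretation, Beta(α, β) has prior mean α/(α+β) and prior sample size α+β.
So α+β = 40 and α/(α+β) = 0.59, giving α = 0.59·40 = 23.6 and β = 40 − 23.6 = 16.4.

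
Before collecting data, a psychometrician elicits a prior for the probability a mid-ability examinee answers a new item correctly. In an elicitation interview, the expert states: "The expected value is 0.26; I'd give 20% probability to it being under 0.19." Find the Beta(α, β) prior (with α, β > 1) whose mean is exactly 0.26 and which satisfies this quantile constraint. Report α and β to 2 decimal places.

α ≈ 7.48, β ≈ 21.30

With mean 0.26 fixed, write α = 0.26s, β = 0.74s where s = α+β.
Need P(θ < 0.19) = 0.2 under Beta(0.26s, 0.74s). Normal approximation: (q−m)/√(m(1−m)/s) ≈ z_{0.2} = -0.842, so s ≈ 0.26·0.74·(-0.842)²/(0.19−0.26)² = 27.8.
At s = 27.8: P(θ<0.19) ≈ 0.205. Adjusting to match 0.2 gives s ≈ 28.78.
So α = 0.26·28.78 ≈ 7.48, β = 0.74·28.78 ≈ 21.30.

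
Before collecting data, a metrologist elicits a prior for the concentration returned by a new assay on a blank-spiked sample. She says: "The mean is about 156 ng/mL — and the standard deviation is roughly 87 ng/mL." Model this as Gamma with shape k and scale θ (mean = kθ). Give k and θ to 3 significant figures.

For Gamma(k, scale θ): mean = kθ, variance = kθ², so CV = 1/√k.
CV = SD/mean = 87/156 = 0.5577, hence k = 1/CV² = 3.22.
Then θ = mean/k = 156/3.22 = 48.5.

k ≈ 3.22, θ ≈ 48.5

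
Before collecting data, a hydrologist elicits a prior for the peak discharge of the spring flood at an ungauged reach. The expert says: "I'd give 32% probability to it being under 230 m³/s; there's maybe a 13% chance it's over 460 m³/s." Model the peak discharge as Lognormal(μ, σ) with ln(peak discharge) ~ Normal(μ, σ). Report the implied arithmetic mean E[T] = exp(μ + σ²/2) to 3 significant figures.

E[T] ≈ 310 m³/s

If T ~ Lognormal(μ,σ) then ln T ~ Normal(μ,σ), so the p-quantile of ln T is μ + z_p·σ.
ln(230) = 5.438 and ln(460) = 6.131; z_{0.32} = -0.4677, z_{0.87} = 1.126.
σ = (6.131 − 5.438)/(1.126 − (-0.4677)) = 0.435.
μ = 5.438 − (-0.4677)·0.435 = 5.641.
E[T] = exp(μ + σ²/2) = exp(5.641 + 0.0945) = 310 m³/s.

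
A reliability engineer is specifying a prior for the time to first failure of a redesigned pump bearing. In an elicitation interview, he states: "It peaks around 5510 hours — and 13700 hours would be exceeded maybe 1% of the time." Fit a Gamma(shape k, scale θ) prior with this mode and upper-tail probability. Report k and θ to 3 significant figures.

k ≈ 6.66, θ ≈ 973

Gamma(k,θ) with k>1 has mode (k−1)θ, so θ = 5510/(k−1).
Need P(X < 13700) = 0.99 with θ tied to k this way. Start at k = 2, θ = 5510: P(X<13700) ≈ 0.710.
Too low — raise k to concentrate. Iterating converges to k ≈ 6.66.
Then θ = 5510/(6.66−1) ≈ 973.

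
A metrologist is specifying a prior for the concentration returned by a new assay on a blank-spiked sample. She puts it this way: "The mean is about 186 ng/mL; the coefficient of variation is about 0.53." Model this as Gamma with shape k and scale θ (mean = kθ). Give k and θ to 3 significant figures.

k ≈ 3.56, θ ≈ 52.2

For Gamma(k, scale θ): mean = kθ, variance = kθ², so CV = 1/√k.
CV = 0.53, hence k = 1/CV² = 3.56.
Then θ = mean/k = 186/3.56 = 52.2.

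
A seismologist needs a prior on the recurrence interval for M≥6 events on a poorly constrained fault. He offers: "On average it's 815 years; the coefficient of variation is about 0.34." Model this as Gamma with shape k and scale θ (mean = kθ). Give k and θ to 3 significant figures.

k ≈ 8.65, θ ≈ 94.2

For Gamma(k, scale θ): mean = kθ, variance = kθ², so CV = 1/√k.
CV = 0.34, hence k = 1/CV² = 8.65.
Then θ = mean/k = 815/8.65 = 94.2.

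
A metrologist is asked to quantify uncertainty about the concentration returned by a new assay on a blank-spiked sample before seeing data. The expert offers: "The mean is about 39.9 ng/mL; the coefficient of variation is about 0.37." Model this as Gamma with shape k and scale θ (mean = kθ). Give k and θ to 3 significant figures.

For Gamma(k, scale θ): mean = kθ, variance = kθ², so CV = 1/√k.
CV = 0.37, hence k = 1/CV² = 7.3.
Then θ = mean/k = 39.9/7.3 = 5.46.

k ≈ 7.3, θ ≈ 5.46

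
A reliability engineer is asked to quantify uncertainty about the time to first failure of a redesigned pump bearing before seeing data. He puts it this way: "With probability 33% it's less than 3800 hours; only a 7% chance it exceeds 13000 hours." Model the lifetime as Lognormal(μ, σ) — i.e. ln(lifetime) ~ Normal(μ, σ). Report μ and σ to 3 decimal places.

μ ≈ 8.525, σ ≈ 0.642

If T ~ Lognormal(μ,σ) then ln T ~ Normal(μ,σ), so the p-quantile of ln T is μ + z_p·σ.
ln(3800) = 8.243 and ln(13000) = 9.473; z_{0.33} = -0.4399, z_{0.93} = 1.476.
σ = (9.473 − 8.243)/(1.476 − (-0.4399)) = 0.642.
μ = 8.243 − (-0.4399)·0.642 = 8.525.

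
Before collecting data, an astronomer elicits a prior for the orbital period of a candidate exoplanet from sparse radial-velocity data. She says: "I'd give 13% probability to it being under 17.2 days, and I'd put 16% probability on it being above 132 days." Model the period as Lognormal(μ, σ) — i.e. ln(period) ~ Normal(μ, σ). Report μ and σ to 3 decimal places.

If T ~ Lognormal(μ,σ) then ln T ~ Normal(μ,σ), so the p-quantile of ln T is μ + z_p·σ.
ln(17.2) = 2.845 and ln(132) = 4.883; z_{0.13} = -1.126, z_{0.84} = 0.9945.
σ = (4.883 − 2.845)/(0.9945 − (-1.126)) = 0.961.
μ = 2.845 − (-1.126)·0.961 = 3.927.

μ ≈ 3.927, σ ≈ 0.961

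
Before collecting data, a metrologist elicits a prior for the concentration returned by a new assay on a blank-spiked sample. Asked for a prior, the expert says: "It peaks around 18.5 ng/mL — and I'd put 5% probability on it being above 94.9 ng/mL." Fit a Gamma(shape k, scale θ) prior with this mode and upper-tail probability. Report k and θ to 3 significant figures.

k ≈ 1.89, θ ≈ 20.8

Gamma(k,θ) with k>1 has mode (k−1)θ, so θ = 18.5/(k−1).
Need P(X < 94.9) = 0.95 with θ tied to k this way. Start at k = 2, θ = 18.5: P(X<94.9) ≈ 0.964.
Too high — lower k to spread out. Iterating converges to k ≈ 1.89.
Then θ = 18.5/(1.89−1) ≈ 20.8.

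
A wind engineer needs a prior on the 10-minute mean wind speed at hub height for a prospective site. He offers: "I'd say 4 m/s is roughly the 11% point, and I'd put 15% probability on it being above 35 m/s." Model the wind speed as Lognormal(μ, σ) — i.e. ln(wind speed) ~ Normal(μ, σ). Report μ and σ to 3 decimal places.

μ ≈ 2.562, σ ≈ 0.959

If T ~ Lognormal(μ,σ) then ln T ~ Normal(μ,σ), so the p-quantile of ln T is μ + z_p·σ.
ln(4) = 1.386 and ln(35) = 3.555; z_{0.11} = -1.227, z_{0.85} = 1.036.
σ = (3.555 − 1.386)/(1.036 − (-1.227)) = 0.959.
μ = 1.386 − (-1.227)·0.959 = 2.562.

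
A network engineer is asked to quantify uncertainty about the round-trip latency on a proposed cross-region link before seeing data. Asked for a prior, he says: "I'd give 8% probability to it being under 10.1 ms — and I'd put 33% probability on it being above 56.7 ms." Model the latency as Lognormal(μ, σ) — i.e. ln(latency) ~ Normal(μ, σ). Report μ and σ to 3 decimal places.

μ ≈ 3.626, σ ≈ 0.935

If T ~ Lognormal(μ,σ) then ln T ~ Normal(μ,σ), so the p-quantile of ln T is μ + z_p·σ.
ln(10.1) = 2.313 and ln(56.7) = 4.038; z_{0.08} = -1.405, z_{0.67} = 0.4399.
σ = (4.038 − 2.313)/(0.4399 − (-1.405)) = 0.935.
μ = 2.313 − (-1.405)·0.935 = 3.626.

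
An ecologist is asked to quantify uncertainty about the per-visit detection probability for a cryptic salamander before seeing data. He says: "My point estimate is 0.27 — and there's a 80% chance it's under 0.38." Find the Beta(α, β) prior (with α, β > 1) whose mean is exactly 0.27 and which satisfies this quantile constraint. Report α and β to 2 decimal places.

With mean 0.27 fixed, write α = 0.27s, β = 0.73s where s = α+β.
Need P(θ < 0.38) = 0.8 under Beta(0.27s, 0.73s). Normal approximation: (q−m)/√(m(1−m)/s) ≈ z_{0.8} = 0.842, so s ≈ 0.27·0.73·(0.842)²/(0.38−0.27)² = 11.5.
At s = 11.5: P(θ<0.38) ≈ 0.809. Adjusting to match 0.8 gives s ≈ 10.53.
So α = 0.27·10.53 ≈ 2.84, β = 0.73·10.53 ≈ 7.69.

α ≈ 2.84, β ≈ 7.69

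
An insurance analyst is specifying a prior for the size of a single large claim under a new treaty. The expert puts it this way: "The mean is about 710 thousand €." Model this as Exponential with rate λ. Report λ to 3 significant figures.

λ ≈ 0.00141

Exponential mean = 1/λ, so λ = 1/710.0 = 0.00141.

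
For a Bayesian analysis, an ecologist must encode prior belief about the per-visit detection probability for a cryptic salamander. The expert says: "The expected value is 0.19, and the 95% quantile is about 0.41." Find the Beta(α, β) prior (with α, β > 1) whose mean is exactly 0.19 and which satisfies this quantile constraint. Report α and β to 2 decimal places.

With mean 0.19 fixed, write α = 0.19s, β = 0.81s where s = α+β.
Need P(θ < 0.41) = 0.95 under Beta(0.19s, 0.81s). Normal approximation: (q−m)/√(m(1−m)/s) ≈ z_{0.95} = 1.64, so s ≈ 0.19·0.81·(1.64)²/(0.41−0.19)² = 8.6.
At s = 8.6: P(θ<0.41) ≈ 0.935. Adjusting to match 0.95 gives s ≈ 10.53.
So α = 0.19·10.53 ≈ 2.00, β = 0.81·10.53 ≈ 8.53.

α ≈ 2.00, β ≈ 8.53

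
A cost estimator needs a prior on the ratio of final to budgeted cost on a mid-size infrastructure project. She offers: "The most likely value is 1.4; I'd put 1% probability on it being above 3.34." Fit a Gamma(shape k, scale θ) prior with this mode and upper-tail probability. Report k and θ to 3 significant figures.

Gamma(k,θ) with k>1 has mode (k−1)θ, so θ = 1.4/(k−1).
Need P(X < 3.34) = 0.99 with θ tied to k this way. Start at k = 2, θ = 1.4: P(X<3.34) ≈ 0.688.
Too low — raise k to concentrate. Iterating converges to k ≈ 7.27.
Then θ = 1.4/(7.27−1) ≈ 0.223.

k ≈ 7.27, θ ≈ 0.223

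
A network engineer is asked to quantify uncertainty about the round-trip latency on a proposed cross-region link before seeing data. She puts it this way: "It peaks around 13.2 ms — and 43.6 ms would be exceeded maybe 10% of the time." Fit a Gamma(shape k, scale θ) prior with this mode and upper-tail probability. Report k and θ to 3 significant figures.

k ≈ 2.32, θ ≈ 10

Gamma(k,θ) with k>1 has mode (k−1)θ, so θ = 13.2/(k−1).
Need P(X < 43.6) = 0.9 with θ tied to k this way. Start at k = 2, θ = 13.2: P(X<43.6) ≈ 0.842.
Too low — raise k to concentrate. Iterating converges to k ≈ 2.32.
Then θ = 13.2/(2.32−1) ≈ 10.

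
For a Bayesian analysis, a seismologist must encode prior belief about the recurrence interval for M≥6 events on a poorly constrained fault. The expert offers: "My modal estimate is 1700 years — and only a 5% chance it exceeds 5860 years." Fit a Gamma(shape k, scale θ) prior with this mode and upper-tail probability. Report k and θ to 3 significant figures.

Gamma(k,θ) with k>1 has mode (k−1)θ, so θ = 1700/(k−1).
Need P(X < 5860) = 0.95 with θ tied to k this way. Start at k = 2, θ = 1700: P(X<5860) ≈ 0.858.
Too low — raise k to concentrate. Iterating converges to k ≈ 2.69.
Then θ = 1700/(2.69−1) ≈ 1010.

k ≈ 2.69, θ ≈ 1010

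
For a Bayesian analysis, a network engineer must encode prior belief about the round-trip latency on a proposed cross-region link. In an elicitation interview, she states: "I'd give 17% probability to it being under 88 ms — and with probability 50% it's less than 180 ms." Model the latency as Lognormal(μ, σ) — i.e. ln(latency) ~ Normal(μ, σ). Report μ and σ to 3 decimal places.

If T ~ Lognormal(μ,σ) then ln T ~ Normal(μ,σ), so the p-quantile of ln T is μ + z_p·σ.
ln(88) = 4.477 and ln(180) = 5.193; z_{0.17} = -0.9542, z_{0.5} = 0.
σ = (5.193 − 4.477)/(0 − (-0.9542)) = 0.750.
μ = 4.477 − (-0.9542)·0.750 = 5.193.

μ ≈ 5.193, σ ≈ 0.750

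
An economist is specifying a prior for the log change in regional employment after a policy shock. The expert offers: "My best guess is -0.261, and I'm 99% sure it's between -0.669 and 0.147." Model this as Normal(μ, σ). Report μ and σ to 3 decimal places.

A symmetric 99% interval runs μ ± z·σ with z = 2.576.
Half-width = 0.408, so σ = 0.408/2.576 = 0.158.
μ is the stated best guess, -0.261.

μ = -0.261, σ = 0.158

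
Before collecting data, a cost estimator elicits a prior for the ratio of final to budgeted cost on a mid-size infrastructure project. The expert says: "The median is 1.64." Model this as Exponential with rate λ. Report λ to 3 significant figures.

Exponential median = ln 2 / λ, so λ = ln 2 / 1.64 = 0.423.

λ ≈ 0.423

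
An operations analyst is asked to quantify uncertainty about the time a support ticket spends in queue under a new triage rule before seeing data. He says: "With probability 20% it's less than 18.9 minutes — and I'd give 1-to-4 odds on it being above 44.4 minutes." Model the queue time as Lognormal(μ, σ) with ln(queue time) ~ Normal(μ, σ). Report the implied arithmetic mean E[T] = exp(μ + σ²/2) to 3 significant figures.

E[T] ≈ 32.9 minutes

If T ~ Lognormal(μ,σ) then ln T ~ Normal(μ,σ), so the p-quantile of ln T is μ + z_p·σ.
ln(18.9) = 2.939 and ln(44.4) = 3.793; z_{0.2} = -0.8416, z_{0.8} = 0.8416.
σ = (3.793 − 2.939)/(0.8416 − (-0.8416)) = 0.507.
μ = 2.939 − (-0.8416)·0.507 = 3.366.
E[T] = exp(μ + σ²/2) = exp(3.366 + 0.1287) = 32.9 minutes.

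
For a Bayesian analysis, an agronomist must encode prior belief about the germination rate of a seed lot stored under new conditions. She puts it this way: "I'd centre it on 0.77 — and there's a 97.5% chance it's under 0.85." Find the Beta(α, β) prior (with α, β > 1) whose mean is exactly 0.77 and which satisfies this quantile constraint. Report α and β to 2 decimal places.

With mean 0.77 fixed, write α = 0.77s, β = 0.23s where s = α+β.
Need P(θ < 0.85) = 0.975 under Beta(0.77s, 0.23s). Normal approximation: (q−m)/√(m(1−m)/s) ≈ z_{0.975} = 1.96, so s ≈ 0.77·0.23·(1.96)²/(0.85−0.77)² = 106.3.
At s = 106.3: P(θ<0.85) ≈ 0.983. Adjusting to match 0.975 gives s ≈ 91.10.
So α = 0.77·91.10 ≈ 70.15, β = 0.23·91.10 ≈ 20.95.

α ≈ 70.15, β ≈ 20.95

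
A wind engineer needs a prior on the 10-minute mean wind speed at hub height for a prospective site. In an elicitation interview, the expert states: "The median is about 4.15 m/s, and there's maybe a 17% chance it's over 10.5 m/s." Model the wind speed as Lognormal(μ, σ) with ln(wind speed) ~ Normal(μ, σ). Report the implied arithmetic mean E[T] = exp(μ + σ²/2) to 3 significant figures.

If T ~ Lognormal(μ,σ) then ln T ~ Normal(μ,σ), so the p-quantile of ln T is μ + z_p·σ.
ln(4.15) = 1.423 and ln(10.5) = 2.351; z_{0.5} = 0, z_{0.83} = 0.9542.
σ = (2.351 − 1.423)/(0.9542 − (0)) = 0.973.
μ = 1.423 − (0)·0.973 = 1.423.
E[T] = exp(μ + σ²/2) = exp(1.423 + 0.4732) = 6.66 m/s.

E[T] ≈ 6.66 m/s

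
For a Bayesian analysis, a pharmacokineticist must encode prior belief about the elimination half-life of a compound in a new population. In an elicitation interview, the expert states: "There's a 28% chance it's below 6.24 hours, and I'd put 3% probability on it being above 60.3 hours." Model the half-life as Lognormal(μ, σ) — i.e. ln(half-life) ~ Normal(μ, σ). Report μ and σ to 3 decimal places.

If T ~ Lognormal(μ,σ) then ln T ~ Normal(μ,σ), so the p-quantile of ln T is μ + z_p·σ.
ln(6.24) = 1.831 and ln(60.3) = 4.099; z_{0.28} = -0.5828, z_{0.97} = 1.881.
σ = (4.099 − 1.831)/(1.881 − (-0.5828)) = 0.921.
μ = 1.831 − (-0.5828)·0.921 = 2.368.

μ ≈ 2.368, σ ≈ 0.921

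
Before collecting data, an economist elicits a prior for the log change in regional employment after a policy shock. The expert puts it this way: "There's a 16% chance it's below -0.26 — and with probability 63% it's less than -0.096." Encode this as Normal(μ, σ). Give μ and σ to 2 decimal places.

μ = -0.14, σ = 0.12

For Normal(μ,σ), the p-quantile is μ + z_p·σ. Here z_{0.16} = -0.9945, z_{0.63} = 0.3319.
So -0.26 = μ − 0.9945σ and -0.096 = μ + 0.3319σ.
Subtracting: σ = (-0.096 − -0.26)/(0.3319 − (-0.9945)) = 0.12.
Then μ = -0.26 − (-0.9945)·0.12 = -0.14.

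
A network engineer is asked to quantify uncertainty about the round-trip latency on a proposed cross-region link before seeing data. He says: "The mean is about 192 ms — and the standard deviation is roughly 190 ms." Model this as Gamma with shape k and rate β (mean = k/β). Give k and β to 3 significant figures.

For Gamma(k, rate β): mean = k/β, variance = k/β², so CV = 1/√k.
CV = SD/mean = 190/192 = 0.9896, hence k = 1/CV² = 1.02.
Then β = k/mean = 1.02/192 = 0.00532.

k ≈ 1.02, β ≈ 0.00532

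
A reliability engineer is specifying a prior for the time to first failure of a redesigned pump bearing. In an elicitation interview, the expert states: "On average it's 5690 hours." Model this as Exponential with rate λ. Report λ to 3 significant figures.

Exponential mean = 1/λ, so λ = 1/5690.0 = 0.000176.

λ ≈ 0.000176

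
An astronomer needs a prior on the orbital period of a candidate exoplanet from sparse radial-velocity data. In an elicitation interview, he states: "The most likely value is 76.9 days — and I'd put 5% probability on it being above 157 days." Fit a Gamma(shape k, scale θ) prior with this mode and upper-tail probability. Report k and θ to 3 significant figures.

k ≈ 6.43, θ ≈ 14.2

Gamma(k,θ) with k>1 has mode (k−1)θ, so θ = 76.9/(k−1).
Need P(X < 157) = 0.95 with θ tied to k this way. Start at k = 2, θ = 76.9: P(X<157) ≈ 0.605.
Too low — raise k to concentrate. Iterating converges to k ≈ 6.43.
Then θ = 76.9/(6.43−1) ≈ 14.2.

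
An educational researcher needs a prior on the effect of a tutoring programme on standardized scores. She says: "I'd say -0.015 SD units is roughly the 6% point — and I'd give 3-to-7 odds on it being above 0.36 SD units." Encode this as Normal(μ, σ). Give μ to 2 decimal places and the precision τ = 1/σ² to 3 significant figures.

μ = 0.27, τ = 30.7

For Normal(μ,σ), the p-quantile is μ + z_p·σ. Here z_{0.06} = -1.555, z_{0.7} = 0.5244.
So -0.015 = μ − 1.555σ and 0.36 = μ + 0.5244σ.
Subtracting: σ = (0.36 − -0.015)/(0.5244 − (-1.555)) = 0.18.
Then μ = -0.015 − (-1.555)·0.18 = 0.27.
Precision τ = 1/σ² = 1/0.1804² = 30.7.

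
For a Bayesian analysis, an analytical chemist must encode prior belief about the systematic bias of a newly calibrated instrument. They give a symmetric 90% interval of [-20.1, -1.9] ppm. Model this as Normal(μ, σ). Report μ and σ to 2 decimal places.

μ = -11.00, σ = 5.53

A symmetric 90% interval runs μ ± z·σ with z = 1.645.
Half-width = 9.1, so σ = 9.1/1.645 = 5.53.
μ is the interval midpoint, -11.00.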